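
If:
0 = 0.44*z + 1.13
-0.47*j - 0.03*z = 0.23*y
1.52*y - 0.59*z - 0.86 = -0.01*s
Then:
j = 0.163926499032882 - 0.48936170212766*y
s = -152.0*y - 65.5227272727273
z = -2.57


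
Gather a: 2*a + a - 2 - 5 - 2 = 3*a - 9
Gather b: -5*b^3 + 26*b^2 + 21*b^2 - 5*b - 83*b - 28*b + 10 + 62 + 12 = -5*b^3 + 47*b^2 - 116*b + 84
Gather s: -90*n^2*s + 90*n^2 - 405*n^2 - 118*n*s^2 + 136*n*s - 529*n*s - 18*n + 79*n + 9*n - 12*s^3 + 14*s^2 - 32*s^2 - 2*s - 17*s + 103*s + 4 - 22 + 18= -315*n^2 + 70*n - 12*s^3 + s^2*(-118*n - 18) + s*(-90*n^2 - 393*n + 84)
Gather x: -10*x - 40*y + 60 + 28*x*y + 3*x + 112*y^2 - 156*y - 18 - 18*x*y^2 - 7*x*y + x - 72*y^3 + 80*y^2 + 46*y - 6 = x*(-18*y^2 + 21*y - 6) - 72*y^3 + 192*y^2 - 150*y + 36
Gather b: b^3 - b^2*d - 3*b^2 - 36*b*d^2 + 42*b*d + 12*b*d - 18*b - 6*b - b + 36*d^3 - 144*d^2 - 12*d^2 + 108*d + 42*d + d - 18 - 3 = b^3 + b^2*(-d - 3) + b*(-36*d^2 + 54*d - 25) + 36*d^3 - 156*d^2 + 151*d - 21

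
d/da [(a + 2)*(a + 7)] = 2*a + 9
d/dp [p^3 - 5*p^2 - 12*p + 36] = 3*p^2 - 10*p - 12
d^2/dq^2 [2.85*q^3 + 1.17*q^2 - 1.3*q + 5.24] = 17.1*q + 2.34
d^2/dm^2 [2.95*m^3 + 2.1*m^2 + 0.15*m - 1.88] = 17.7*m + 4.2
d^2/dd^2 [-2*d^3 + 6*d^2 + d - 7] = 12 - 12*d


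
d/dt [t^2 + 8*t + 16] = 2*t + 8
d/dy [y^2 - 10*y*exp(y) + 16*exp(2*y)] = -10*y*exp(y) + 2*y + 32*exp(2*y) - 10*exp(y)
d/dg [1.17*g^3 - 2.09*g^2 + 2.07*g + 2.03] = 3.51*g^2 - 4.18*g + 2.07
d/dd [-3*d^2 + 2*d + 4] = 2 - 6*d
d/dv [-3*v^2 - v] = -6*v - 1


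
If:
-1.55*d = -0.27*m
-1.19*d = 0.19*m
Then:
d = 0.00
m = 0.00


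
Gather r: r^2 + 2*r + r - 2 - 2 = r^2 + 3*r - 4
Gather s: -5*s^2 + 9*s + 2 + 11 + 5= -5*s^2 + 9*s + 18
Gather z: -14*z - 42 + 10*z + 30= -4*z - 12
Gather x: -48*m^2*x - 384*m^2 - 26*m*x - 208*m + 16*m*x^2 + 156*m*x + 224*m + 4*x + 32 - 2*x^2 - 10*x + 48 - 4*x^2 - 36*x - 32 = -384*m^2 + 16*m + x^2*(16*m - 6) + x*(-48*m^2 + 130*m - 42) + 48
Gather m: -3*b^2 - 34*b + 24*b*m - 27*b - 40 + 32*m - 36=-3*b^2 - 61*b + m*(24*b + 32) - 76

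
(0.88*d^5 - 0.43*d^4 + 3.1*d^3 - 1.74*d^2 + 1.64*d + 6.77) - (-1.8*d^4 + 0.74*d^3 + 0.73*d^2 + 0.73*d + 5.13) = 0.88*d^5 + 1.37*d^4 + 2.36*d^3 - 2.47*d^2 + 0.91*d + 1.64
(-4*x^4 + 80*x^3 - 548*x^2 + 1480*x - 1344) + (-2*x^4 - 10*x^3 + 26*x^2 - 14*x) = -6*x^4 + 70*x^3 - 522*x^2 + 1466*x - 1344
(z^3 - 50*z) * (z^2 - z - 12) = z^5 - z^4 - 62*z^3 + 50*z^2 + 600*z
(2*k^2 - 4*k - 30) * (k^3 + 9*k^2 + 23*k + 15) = 2*k^5 + 14*k^4 - 20*k^3 - 332*k^2 - 750*k - 450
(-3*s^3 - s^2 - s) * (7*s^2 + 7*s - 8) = -21*s^5 - 28*s^4 + 10*s^3 + s^2 + 8*s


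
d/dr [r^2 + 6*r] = 2*r + 6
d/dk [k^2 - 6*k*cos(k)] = 6*k*sin(k) + 2*k - 6*cos(k)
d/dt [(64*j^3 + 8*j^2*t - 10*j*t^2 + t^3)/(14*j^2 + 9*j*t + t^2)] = (-116*j^2 + 14*j*t + t^2)/(49*j^2 + 14*j*t + t^2)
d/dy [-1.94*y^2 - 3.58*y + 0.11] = -3.88*y - 3.58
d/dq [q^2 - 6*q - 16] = 2*q - 6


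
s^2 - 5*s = s*(s - 5)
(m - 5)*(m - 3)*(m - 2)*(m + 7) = m^4 - 3*m^3 - 39*m^2 + 187*m - 210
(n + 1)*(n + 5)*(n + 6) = n^3 + 12*n^2 + 41*n + 30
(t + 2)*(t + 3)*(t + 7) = t^3 + 12*t^2 + 41*t + 42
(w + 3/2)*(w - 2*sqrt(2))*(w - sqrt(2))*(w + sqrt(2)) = w^4 - 2*sqrt(2)*w^3 + 3*w^3/2 - 3*sqrt(2)*w^2 - 2*w^2 - 3*w + 4*sqrt(2)*w + 6*sqrt(2)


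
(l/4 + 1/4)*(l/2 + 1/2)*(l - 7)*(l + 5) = l^4/8 - 19*l^2/4 - 9*l - 35/8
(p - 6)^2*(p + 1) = p^3 - 11*p^2 + 24*p + 36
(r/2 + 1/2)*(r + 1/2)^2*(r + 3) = r^4/2 + 5*r^3/2 + 29*r^2/8 + 2*r + 3/8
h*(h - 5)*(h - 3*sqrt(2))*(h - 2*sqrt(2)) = h^4 - 5*sqrt(2)*h^3 - 5*h^3 + 12*h^2 + 25*sqrt(2)*h^2 - 60*h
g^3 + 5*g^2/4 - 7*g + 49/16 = (g - 7/4)*(g - 1/2)*(g + 7/2)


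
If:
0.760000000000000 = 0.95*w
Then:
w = 0.80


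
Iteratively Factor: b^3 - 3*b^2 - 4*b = (b + 1)*(b^2 - 4*b) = (b - 4)*(b + 1)*(b)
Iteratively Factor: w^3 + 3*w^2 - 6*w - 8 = (w + 1)*(w^2 + 2*w - 8) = (w - 2)*(w + 1)*(w + 4)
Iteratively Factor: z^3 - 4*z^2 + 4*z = (z - 2)*(z^2 - 2*z) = (z - 2)^2*(z)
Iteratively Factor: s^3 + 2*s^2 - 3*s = (s)*(s^2 + 2*s - 3) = s*(s - 1)*(s + 3)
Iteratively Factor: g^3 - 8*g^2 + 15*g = (g - 3)*(g^2 - 5*g) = (g - 5)*(g - 3)*(g)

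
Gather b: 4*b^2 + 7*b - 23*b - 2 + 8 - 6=4*b^2 - 16*b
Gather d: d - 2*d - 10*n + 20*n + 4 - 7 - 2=-d + 10*n - 5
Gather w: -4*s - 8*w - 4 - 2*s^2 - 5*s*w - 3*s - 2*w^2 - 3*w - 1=-2*s^2 - 7*s - 2*w^2 + w*(-5*s - 11) - 5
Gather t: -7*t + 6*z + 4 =-7*t + 6*z + 4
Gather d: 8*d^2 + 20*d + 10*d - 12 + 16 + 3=8*d^2 + 30*d + 7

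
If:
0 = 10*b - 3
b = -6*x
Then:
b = 3/10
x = -1/20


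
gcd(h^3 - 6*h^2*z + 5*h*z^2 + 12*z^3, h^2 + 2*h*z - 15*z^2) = -h + 3*z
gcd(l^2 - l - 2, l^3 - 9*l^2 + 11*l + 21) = l + 1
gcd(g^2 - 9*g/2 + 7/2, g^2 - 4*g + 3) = g - 1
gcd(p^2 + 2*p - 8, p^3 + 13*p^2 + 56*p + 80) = p + 4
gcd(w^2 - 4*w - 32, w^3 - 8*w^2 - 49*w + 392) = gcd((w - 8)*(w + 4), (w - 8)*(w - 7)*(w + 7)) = w - 8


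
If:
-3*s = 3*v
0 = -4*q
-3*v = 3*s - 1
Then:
No Solution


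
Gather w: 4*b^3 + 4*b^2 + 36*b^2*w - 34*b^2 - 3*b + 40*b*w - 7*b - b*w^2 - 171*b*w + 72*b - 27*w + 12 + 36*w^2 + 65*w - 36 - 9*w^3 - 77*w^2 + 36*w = 4*b^3 - 30*b^2 + 62*b - 9*w^3 + w^2*(-b - 41) + w*(36*b^2 - 131*b + 74) - 24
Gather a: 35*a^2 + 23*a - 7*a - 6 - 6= 35*a^2 + 16*a - 12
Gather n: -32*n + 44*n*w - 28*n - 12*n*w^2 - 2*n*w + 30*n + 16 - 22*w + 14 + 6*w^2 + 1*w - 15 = n*(-12*w^2 + 42*w - 30) + 6*w^2 - 21*w + 15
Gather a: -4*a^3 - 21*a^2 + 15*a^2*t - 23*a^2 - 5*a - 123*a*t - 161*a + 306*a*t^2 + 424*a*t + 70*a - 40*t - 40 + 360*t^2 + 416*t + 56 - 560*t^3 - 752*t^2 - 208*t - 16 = -4*a^3 + a^2*(15*t - 44) + a*(306*t^2 + 301*t - 96) - 560*t^3 - 392*t^2 + 168*t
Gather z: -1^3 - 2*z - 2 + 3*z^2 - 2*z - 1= 3*z^2 - 4*z - 4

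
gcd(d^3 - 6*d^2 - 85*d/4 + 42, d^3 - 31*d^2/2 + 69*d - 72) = d^2 - 19*d/2 + 12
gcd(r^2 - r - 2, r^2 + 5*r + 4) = r + 1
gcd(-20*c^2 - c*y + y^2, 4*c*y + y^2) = 4*c + y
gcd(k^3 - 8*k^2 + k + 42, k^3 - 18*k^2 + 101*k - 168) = k^2 - 10*k + 21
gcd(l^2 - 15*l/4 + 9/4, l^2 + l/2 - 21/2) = l - 3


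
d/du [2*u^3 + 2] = 6*u^2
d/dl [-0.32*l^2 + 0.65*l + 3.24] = 0.65 - 0.64*l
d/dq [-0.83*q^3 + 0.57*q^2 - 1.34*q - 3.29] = -2.49*q^2 + 1.14*q - 1.34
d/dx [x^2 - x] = 2*x - 1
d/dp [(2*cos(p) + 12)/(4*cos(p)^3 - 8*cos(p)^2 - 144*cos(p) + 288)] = (cos(p) - 4)*sin(p)/((cos(p) - 6)^2*(cos(p) - 2)^2)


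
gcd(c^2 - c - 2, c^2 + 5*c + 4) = c + 1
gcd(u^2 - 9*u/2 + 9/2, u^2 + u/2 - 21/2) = u - 3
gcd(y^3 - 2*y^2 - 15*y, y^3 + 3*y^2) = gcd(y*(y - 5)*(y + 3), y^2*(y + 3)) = y^2 + 3*y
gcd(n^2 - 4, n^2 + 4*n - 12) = n - 2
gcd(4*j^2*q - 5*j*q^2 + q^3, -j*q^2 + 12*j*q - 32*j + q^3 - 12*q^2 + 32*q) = -j + q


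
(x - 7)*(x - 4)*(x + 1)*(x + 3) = x^4 - 7*x^3 - 13*x^2 + 79*x + 84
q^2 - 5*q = q*(q - 5)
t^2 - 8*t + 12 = (t - 6)*(t - 2)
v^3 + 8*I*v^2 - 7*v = v*(v + I)*(v + 7*I)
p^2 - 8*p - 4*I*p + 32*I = (p - 8)*(p - 4*I)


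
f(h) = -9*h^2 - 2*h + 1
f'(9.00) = -164.00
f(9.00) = -746.00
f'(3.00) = -56.00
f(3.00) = -86.00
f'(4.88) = -89.84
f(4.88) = -223.09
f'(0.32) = -7.76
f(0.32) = -0.56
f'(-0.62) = 9.16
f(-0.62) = -1.22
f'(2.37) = -44.66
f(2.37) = -54.29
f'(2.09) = -39.62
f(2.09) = -42.49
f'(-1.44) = 23.92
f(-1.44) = -14.78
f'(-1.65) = 27.70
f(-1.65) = -20.20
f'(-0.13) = 0.34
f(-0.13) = 1.11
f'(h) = -18*h - 2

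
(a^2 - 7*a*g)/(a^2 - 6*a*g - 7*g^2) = a/(a + g)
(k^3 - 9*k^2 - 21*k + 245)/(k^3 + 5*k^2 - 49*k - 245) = (k - 7)/(k + 7)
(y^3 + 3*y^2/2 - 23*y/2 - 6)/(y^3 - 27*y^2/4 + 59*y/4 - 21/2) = 2*(2*y^2 + 9*y + 4)/(4*y^2 - 15*y + 14)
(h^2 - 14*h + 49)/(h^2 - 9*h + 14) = (h - 7)/(h - 2)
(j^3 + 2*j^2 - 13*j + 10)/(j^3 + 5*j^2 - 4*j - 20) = (j - 1)/(j + 2)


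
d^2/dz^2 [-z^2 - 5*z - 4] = -2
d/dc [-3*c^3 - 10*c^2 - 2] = c*(-9*c - 20)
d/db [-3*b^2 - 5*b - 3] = -6*b - 5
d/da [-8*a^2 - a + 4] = -16*a - 1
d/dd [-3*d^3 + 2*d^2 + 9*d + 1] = -9*d^2 + 4*d + 9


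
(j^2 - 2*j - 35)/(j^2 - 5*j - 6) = (-j^2 + 2*j + 35)/(-j^2 + 5*j + 6)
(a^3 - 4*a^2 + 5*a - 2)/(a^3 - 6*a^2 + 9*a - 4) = (a - 2)/(a - 4)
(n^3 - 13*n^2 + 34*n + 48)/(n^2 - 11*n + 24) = (n^2 - 5*n - 6)/(n - 3)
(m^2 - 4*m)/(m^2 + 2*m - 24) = m/(m + 6)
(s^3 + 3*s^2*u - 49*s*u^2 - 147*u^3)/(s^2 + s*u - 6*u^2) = (s^2 - 49*u^2)/(s - 2*u)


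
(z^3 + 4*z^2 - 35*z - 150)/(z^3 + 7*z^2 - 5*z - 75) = (z - 6)/(z - 3)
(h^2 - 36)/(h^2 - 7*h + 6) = (h + 6)/(h - 1)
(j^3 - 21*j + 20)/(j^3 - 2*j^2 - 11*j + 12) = (j + 5)/(j + 3)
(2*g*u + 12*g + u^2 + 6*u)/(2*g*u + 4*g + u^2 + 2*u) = (u + 6)/(u + 2)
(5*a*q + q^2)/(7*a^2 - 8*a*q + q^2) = q*(5*a + q)/(7*a^2 - 8*a*q + q^2)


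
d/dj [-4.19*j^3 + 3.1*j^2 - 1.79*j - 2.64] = -12.57*j^2 + 6.2*j - 1.79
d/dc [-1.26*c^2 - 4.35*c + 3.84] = -2.52*c - 4.35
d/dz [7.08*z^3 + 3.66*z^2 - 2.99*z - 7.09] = 21.24*z^2 + 7.32*z - 2.99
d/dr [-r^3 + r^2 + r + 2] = -3*r^2 + 2*r + 1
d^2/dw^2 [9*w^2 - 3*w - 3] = 18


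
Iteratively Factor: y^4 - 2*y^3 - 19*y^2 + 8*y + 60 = (y - 5)*(y^3 + 3*y^2 - 4*y - 12) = (y - 5)*(y + 2)*(y^2 + y - 6) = (y - 5)*(y - 2)*(y + 2)*(y + 3)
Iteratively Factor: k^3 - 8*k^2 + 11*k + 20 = (k - 5)*(k^2 - 3*k - 4) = (k - 5)*(k + 1)*(k - 4)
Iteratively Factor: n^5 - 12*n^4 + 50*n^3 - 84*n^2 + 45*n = (n - 5)*(n^4 - 7*n^3 + 15*n^2 - 9*n) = n*(n - 5)*(n^3 - 7*n^2 + 15*n - 9) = n*(n - 5)*(n - 3)*(n^2 - 4*n + 3) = n*(n - 5)*(n - 3)^2*(n - 1)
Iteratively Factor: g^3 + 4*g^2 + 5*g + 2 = (g + 2)*(g^2 + 2*g + 1) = (g + 1)*(g + 2)*(g + 1)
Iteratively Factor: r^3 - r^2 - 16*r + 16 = (r - 4)*(r^2 + 3*r - 4) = (r - 4)*(r - 1)*(r + 4)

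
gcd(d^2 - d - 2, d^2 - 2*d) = d - 2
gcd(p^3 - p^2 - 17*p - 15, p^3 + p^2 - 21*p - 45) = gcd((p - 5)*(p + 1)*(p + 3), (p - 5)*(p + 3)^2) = p^2 - 2*p - 15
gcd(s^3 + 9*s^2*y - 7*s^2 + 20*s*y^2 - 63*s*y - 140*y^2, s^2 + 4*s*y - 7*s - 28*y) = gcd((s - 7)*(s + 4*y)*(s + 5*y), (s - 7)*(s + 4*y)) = s^2 + 4*s*y - 7*s - 28*y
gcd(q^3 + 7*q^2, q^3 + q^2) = q^2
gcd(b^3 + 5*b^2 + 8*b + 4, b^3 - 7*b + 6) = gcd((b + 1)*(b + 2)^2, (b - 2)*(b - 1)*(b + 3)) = 1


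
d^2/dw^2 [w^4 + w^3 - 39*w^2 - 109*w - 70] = 12*w^2 + 6*w - 78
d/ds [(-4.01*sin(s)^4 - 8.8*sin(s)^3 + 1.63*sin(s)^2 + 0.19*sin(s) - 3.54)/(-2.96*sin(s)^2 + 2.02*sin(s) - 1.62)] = (23.7392*sin(s)^5 + 1.74740000000001*sin(s)^4 - 9.5672*sin(s)^3 + 46.623*sin(s)^2 - 26.238*sin(s) + 6.843)*cos(s)/(8.7616*sin(s)^4 - 11.9584*sin(s)^3 + 13.6708*sin(s)^2 - 6.5448*sin(s) + 2.6244)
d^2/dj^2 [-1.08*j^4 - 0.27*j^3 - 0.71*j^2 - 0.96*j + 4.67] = -12.96*j^2 - 1.62*j - 1.42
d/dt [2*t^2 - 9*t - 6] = 4*t - 9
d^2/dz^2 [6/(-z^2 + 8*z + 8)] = 12*(-z^2 + 8*z + 4*(z - 4)^2 + 8)/(-z^2 + 8*z + 8)^3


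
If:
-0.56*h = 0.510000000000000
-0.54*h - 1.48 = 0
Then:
No Solution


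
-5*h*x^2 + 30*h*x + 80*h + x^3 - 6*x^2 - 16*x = (-5*h + x)*(x - 8)*(x + 2)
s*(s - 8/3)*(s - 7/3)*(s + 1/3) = s^4 - 14*s^3/3 + 41*s^2/9 + 56*s/27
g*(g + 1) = g^2 + g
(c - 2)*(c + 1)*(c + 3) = c^3 + 2*c^2 - 5*c - 6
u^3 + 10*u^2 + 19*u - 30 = (u - 1)*(u + 5)*(u + 6)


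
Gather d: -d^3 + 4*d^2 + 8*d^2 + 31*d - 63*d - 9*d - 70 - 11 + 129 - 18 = -d^3 + 12*d^2 - 41*d + 30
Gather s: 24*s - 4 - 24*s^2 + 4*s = -24*s^2 + 28*s - 4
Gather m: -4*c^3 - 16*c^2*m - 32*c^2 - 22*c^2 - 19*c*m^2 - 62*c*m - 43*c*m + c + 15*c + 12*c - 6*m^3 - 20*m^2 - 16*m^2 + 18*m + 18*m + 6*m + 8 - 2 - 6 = -4*c^3 - 54*c^2 + 28*c - 6*m^3 + m^2*(-19*c - 36) + m*(-16*c^2 - 105*c + 42)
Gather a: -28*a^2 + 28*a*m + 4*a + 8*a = -28*a^2 + a*(28*m + 12)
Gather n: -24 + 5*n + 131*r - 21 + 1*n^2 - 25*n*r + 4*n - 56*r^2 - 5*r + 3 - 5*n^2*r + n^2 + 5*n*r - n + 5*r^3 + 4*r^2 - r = n^2*(2 - 5*r) + n*(8 - 20*r) + 5*r^3 - 52*r^2 + 125*r - 42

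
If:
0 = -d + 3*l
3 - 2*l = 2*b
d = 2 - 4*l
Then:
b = 17/14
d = 6/7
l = 2/7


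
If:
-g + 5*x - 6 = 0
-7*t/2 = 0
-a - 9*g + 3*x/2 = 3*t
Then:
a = 54 - 87*x/2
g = 5*x - 6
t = 0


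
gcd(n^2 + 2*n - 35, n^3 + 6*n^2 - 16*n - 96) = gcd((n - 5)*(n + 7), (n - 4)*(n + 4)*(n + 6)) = 1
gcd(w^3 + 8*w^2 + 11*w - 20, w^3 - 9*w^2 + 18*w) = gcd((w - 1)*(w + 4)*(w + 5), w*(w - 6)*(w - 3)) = 1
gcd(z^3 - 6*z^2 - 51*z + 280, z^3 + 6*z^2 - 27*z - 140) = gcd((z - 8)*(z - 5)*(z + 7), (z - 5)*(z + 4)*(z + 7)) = z^2 + 2*z - 35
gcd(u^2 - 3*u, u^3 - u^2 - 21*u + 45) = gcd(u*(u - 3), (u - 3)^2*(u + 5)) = u - 3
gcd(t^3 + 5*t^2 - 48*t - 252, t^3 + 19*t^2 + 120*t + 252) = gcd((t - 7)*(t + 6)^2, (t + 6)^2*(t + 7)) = t^2 + 12*t + 36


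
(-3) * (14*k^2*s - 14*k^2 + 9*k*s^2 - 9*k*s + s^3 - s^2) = -42*k^2*s + 42*k^2 - 27*k*s^2 + 27*k*s - 3*s^3 + 3*s^2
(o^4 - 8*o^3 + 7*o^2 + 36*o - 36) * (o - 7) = o^5 - 15*o^4 + 63*o^3 - 13*o^2 - 288*o + 252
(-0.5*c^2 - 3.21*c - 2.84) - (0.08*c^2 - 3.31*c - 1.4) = -0.58*c^2 + 0.1*c - 1.44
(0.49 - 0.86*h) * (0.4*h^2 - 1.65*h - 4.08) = -0.344*h^3 + 1.615*h^2 + 2.7003*h - 1.9992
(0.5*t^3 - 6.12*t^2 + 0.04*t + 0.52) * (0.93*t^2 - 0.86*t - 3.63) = 0.465*t^5 - 6.1216*t^4 + 3.4854*t^3 + 22.6648*t^2 - 0.5924*t - 1.8876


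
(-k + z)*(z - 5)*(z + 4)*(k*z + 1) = -k^2*z^3 + k^2*z^2 + 20*k^2*z + k*z^4 - k*z^3 - 21*k*z^2 + k*z + 20*k + z^3 - z^2 - 20*z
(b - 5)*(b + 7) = b^2 + 2*b - 35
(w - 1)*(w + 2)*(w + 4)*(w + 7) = w^4 + 12*w^3 + 37*w^2 + 6*w - 56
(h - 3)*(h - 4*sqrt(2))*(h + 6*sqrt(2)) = h^3 - 3*h^2 + 2*sqrt(2)*h^2 - 48*h - 6*sqrt(2)*h + 144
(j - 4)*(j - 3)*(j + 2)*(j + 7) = j^4 + 2*j^3 - 37*j^2 + 10*j + 168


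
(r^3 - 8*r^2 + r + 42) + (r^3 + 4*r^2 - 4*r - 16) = 2*r^3 - 4*r^2 - 3*r + 26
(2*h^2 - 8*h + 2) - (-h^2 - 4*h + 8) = 3*h^2 - 4*h - 6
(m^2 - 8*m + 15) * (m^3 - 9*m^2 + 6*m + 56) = m^5 - 17*m^4 + 93*m^3 - 127*m^2 - 358*m + 840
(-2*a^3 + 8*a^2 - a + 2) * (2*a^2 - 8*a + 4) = -4*a^5 + 32*a^4 - 74*a^3 + 44*a^2 - 20*a + 8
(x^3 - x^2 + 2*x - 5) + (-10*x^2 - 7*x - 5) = x^3 - 11*x^2 - 5*x - 10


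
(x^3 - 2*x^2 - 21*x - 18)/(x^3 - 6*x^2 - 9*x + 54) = (x + 1)/(x - 3)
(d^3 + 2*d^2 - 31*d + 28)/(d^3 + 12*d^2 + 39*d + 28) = (d^2 - 5*d + 4)/(d^2 + 5*d + 4)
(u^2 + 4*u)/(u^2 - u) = (u + 4)/(u - 1)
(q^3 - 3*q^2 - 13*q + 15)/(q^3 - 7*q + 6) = (q - 5)/(q - 2)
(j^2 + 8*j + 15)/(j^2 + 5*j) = (j + 3)/j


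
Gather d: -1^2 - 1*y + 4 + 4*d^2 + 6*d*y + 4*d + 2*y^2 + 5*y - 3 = 4*d^2 + d*(6*y + 4) + 2*y^2 + 4*y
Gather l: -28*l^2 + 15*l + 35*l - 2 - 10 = -28*l^2 + 50*l - 12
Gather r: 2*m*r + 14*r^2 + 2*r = 14*r^2 + r*(2*m + 2)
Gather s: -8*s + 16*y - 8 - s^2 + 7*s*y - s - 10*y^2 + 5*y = -s^2 + s*(7*y - 9) - 10*y^2 + 21*y - 8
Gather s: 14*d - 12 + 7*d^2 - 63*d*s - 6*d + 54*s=7*d^2 + 8*d + s*(54 - 63*d) - 12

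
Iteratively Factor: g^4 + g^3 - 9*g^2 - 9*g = (g - 3)*(g^3 + 4*g^2 + 3*g) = (g - 3)*(g + 1)*(g^2 + 3*g) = g*(g - 3)*(g + 1)*(g + 3)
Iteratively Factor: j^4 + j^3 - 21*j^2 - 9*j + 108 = (j - 3)*(j^3 + 4*j^2 - 9*j - 36) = (j - 3)*(j + 4)*(j^2 - 9) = (j - 3)*(j + 3)*(j + 4)*(j - 3)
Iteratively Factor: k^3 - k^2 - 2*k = (k + 1)*(k^2 - 2*k) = (k - 2)*(k + 1)*(k)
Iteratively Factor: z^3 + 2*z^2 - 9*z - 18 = (z + 2)*(z^2 - 9) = (z - 3)*(z + 2)*(z + 3)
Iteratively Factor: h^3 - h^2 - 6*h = (h)*(h^2 - h - 6) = h*(h + 2)*(h - 3)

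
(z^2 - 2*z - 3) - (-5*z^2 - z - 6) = 6*z^2 - z + 3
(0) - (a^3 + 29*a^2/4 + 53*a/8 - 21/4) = -a^3 - 29*a^2/4 - 53*a/8 + 21/4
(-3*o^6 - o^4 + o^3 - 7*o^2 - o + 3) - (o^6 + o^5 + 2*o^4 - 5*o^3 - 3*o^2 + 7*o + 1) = -4*o^6 - o^5 - 3*o^4 + 6*o^3 - 4*o^2 - 8*o + 2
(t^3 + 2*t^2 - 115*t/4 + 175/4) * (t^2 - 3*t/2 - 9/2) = t^5 + t^4/2 - 145*t^3/4 + 623*t^2/8 + 255*t/4 - 1575/8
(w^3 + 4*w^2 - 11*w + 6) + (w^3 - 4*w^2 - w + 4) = 2*w^3 - 12*w + 10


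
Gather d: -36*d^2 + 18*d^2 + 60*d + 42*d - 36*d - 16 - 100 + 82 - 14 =-18*d^2 + 66*d - 48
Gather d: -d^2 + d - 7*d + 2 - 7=-d^2 - 6*d - 5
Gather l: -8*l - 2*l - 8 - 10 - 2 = -10*l - 20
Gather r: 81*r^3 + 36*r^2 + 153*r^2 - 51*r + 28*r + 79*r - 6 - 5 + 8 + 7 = 81*r^3 + 189*r^2 + 56*r + 4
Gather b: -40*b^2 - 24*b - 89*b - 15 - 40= -40*b^2 - 113*b - 55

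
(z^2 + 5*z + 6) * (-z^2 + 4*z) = -z^4 - z^3 + 14*z^2 + 24*z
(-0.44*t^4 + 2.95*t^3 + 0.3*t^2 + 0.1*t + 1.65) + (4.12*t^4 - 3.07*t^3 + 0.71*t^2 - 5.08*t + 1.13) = 3.68*t^4 - 0.12*t^3 + 1.01*t^2 - 4.98*t + 2.78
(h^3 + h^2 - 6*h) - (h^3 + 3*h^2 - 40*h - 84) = -2*h^2 + 34*h + 84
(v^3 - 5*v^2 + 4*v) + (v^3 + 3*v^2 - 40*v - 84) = 2*v^3 - 2*v^2 - 36*v - 84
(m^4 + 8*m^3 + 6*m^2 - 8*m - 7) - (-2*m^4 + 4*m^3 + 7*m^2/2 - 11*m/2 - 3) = 3*m^4 + 4*m^3 + 5*m^2/2 - 5*m/2 - 4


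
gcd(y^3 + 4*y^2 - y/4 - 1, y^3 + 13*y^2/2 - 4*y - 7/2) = y + 1/2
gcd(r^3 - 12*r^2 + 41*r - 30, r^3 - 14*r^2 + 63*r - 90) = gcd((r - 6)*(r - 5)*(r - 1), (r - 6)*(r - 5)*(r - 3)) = r^2 - 11*r + 30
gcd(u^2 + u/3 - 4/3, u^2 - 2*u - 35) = 1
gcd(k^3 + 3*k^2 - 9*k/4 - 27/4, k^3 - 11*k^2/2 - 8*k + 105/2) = k + 3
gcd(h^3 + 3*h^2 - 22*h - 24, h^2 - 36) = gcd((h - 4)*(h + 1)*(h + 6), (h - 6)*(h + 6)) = h + 6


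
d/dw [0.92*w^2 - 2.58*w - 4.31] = 1.84*w - 2.58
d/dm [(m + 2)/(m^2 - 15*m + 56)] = (m^2 - 15*m - (m + 2)*(2*m - 15) + 56)/(m^2 - 15*m + 56)^2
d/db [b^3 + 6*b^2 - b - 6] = 3*b^2 + 12*b - 1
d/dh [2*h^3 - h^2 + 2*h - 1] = 6*h^2 - 2*h + 2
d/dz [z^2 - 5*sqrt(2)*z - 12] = 2*z - 5*sqrt(2)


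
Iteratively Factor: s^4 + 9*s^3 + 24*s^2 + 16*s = (s + 4)*(s^3 + 5*s^2 + 4*s) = (s + 4)^2*(s^2 + s) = s*(s + 4)^2*(s + 1)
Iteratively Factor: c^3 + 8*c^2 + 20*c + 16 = (c + 4)*(c^2 + 4*c + 4) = (c + 2)*(c + 4)*(c + 2)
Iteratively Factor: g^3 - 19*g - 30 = (g + 3)*(g^2 - 3*g - 10) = (g + 2)*(g + 3)*(g - 5)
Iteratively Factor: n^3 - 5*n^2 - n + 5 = (n + 1)*(n^2 - 6*n + 5) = (n - 1)*(n + 1)*(n - 5)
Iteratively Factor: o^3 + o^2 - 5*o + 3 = (o + 3)*(o^2 - 2*o + 1) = (o - 1)*(o + 3)*(o - 1)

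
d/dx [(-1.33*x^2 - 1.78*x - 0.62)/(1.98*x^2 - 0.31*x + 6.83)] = (3.9367*x^2 - 15.7126*x - 12.3496)/(3.9204*x^4 - 1.2276*x^3 + 27.1429*x^2 - 4.2346*x + 46.6489)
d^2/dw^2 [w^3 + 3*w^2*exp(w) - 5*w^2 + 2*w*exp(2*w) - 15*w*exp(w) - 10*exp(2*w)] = 3*w^2*exp(w) + 8*w*exp(2*w) - 3*w*exp(w) + 6*w - 32*exp(2*w) - 24*exp(w) - 10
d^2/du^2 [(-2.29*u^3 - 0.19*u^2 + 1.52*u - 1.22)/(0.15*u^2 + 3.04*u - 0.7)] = (1.11022302462516e-16*u^5 + 1.77635683940025e-15*u^4 - 42.5657479999999*u^3 + 28.95432*u^2 - 9.11292*u - 16.522784)/(0.003375*u^6 + 0.2052*u^5 + 4.11147*u^4 + 26.179264*u^3 - 19.18686*u^2 + 4.4688*u - 0.343)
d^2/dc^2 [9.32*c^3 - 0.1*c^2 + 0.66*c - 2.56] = 55.92*c - 0.2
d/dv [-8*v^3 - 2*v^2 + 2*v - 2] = -24*v^2 - 4*v + 2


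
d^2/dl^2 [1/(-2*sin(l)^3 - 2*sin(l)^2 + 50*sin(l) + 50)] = (9*sin(l)^5 + 2*sin(l)^4 - 60*sin(l)^3 + 194*sin(l)^2 + 675*sin(l) - 1300)/(2*(sin(l) - 5)^3*(sin(l) + 1)^2*(sin(l) + 5)^3)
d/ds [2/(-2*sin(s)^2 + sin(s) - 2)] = 2*(4*sin(s) - 1)*cos(s)/(-sin(s) - cos(2*s) + 3)^2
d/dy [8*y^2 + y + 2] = 16*y + 1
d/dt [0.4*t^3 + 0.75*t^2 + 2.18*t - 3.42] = 1.2*t^2 + 1.5*t + 2.18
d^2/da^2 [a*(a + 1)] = 2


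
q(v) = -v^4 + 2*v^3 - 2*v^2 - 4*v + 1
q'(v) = -4*v^3 + 6*v^2 - 4*v - 4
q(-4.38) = -555.95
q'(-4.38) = 464.74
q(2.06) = -16.25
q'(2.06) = -21.75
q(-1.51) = -9.60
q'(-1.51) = 29.49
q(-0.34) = 2.04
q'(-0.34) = -1.79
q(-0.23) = 1.79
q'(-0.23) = -2.71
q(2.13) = -17.85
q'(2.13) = -23.95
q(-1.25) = -3.47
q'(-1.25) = 18.19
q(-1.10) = -1.15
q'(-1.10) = 12.98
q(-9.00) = -8144.00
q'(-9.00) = 3434.00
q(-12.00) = -24431.00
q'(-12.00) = 7820.00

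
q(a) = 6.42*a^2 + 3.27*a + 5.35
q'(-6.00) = -73.77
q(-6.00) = 216.85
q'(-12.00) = -150.81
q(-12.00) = 890.59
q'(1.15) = 18.04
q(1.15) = 17.60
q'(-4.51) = -54.64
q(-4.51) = 121.19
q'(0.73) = 12.64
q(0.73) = 11.16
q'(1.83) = 26.77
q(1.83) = 32.83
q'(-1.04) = -10.08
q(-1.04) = 8.89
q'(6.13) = 81.98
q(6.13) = 266.64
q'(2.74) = 38.45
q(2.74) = 62.51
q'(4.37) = 59.38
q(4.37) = 142.24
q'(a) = 12.84*a + 3.27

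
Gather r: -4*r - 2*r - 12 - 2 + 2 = -6*r - 12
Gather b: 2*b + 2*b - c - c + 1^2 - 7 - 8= 4*b - 2*c - 14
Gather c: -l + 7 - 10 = -l - 3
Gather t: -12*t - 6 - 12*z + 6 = -12*t - 12*z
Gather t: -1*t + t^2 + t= t^2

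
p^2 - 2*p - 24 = (p - 6)*(p + 4)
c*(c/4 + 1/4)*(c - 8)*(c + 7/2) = c^4/4 - 7*c^3/8 - 65*c^2/8 - 7*c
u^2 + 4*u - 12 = (u - 2)*(u + 6)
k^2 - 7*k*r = k*(k - 7*r)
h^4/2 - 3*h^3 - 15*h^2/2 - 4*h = h*(h/2 + 1/2)*(h - 8)*(h + 1)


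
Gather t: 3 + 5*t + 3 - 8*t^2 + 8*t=-8*t^2 + 13*t + 6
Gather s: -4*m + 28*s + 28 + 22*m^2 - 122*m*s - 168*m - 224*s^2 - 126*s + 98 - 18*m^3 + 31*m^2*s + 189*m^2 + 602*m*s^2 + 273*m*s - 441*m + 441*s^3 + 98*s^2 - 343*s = -18*m^3 + 211*m^2 - 613*m + 441*s^3 + s^2*(602*m - 126) + s*(31*m^2 + 151*m - 441) + 126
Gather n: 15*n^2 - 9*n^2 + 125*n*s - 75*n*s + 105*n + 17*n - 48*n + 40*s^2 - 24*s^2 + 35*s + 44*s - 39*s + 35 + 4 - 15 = 6*n^2 + n*(50*s + 74) + 16*s^2 + 40*s + 24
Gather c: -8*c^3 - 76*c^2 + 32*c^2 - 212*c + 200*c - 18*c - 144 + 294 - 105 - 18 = -8*c^3 - 44*c^2 - 30*c + 27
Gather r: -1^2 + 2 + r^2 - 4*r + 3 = r^2 - 4*r + 4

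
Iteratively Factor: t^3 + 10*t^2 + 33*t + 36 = (t + 3)*(t^2 + 7*t + 12) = (t + 3)^2*(t + 4)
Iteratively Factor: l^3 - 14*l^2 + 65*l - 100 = (l - 5)*(l^2 - 9*l + 20) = (l - 5)^2*(l - 4)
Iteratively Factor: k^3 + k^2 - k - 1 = (k + 1)*(k^2 - 1) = (k + 1)^2*(k - 1)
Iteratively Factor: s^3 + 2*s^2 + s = (s + 1)*(s^2 + s) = (s + 1)^2*(s)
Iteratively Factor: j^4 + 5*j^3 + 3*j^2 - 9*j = (j - 1)*(j^3 + 6*j^2 + 9*j) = (j - 1)*(j + 3)*(j^2 + 3*j) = j*(j - 1)*(j + 3)*(j + 3)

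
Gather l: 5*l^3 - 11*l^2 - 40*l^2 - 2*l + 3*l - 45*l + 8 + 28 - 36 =5*l^3 - 51*l^2 - 44*l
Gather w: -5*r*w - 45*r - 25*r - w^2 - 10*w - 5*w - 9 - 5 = -70*r - w^2 + w*(-5*r - 15) - 14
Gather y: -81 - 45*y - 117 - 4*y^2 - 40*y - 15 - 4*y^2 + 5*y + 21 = -8*y^2 - 80*y - 192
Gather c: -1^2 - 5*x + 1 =-5*x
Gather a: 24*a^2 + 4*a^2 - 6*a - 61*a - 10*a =28*a^2 - 77*a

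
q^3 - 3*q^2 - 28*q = q*(q - 7)*(q + 4)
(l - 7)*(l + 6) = l^2 - l - 42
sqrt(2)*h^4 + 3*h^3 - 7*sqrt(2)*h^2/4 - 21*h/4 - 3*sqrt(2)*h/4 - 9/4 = (h - 3/2)*(h + 1/2)*(h + 3*sqrt(2)/2)*(sqrt(2)*h + sqrt(2))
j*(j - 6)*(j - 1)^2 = j^4 - 8*j^3 + 13*j^2 - 6*j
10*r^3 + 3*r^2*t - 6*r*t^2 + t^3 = (-5*r + t)*(-2*r + t)*(r + t)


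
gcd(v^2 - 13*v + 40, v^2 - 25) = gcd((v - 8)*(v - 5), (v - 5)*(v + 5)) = v - 5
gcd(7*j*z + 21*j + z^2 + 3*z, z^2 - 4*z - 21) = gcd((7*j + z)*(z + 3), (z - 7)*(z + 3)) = z + 3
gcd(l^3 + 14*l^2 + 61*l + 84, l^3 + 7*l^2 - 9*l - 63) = l^2 + 10*l + 21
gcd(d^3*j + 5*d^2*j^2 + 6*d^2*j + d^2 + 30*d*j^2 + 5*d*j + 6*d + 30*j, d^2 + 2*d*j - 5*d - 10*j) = 1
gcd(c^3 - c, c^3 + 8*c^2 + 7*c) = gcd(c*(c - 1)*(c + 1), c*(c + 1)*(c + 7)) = c^2 + c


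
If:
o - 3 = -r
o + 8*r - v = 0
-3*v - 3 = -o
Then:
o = 75/22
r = -9/22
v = 3/22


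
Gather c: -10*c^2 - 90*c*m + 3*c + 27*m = -10*c^2 + c*(3 - 90*m) + 27*m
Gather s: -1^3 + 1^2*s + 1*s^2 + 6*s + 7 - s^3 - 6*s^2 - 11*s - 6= -s^3 - 5*s^2 - 4*s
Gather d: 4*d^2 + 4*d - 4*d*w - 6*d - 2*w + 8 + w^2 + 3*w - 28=4*d^2 + d*(-4*w - 2) + w^2 + w - 20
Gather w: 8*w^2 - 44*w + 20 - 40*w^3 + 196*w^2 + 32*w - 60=-40*w^3 + 204*w^2 - 12*w - 40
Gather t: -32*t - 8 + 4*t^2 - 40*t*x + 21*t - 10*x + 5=4*t^2 + t*(-40*x - 11) - 10*x - 3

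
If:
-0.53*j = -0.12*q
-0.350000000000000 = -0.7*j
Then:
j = 0.50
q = 2.21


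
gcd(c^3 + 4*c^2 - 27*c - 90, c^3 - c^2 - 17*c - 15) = c^2 - 2*c - 15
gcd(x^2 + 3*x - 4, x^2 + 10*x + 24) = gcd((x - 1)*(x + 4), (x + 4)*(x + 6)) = x + 4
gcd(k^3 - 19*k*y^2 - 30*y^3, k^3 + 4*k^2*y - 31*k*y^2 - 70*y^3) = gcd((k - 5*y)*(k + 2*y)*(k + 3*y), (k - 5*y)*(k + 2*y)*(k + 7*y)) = -k^2 + 3*k*y + 10*y^2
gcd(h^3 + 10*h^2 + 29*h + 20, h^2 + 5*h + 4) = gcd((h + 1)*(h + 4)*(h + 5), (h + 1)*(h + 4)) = h^2 + 5*h + 4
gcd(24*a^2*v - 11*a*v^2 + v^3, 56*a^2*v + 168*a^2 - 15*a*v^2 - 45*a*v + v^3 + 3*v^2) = -8*a + v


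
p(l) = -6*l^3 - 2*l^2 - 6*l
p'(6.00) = -678.00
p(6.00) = -1404.00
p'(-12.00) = -2550.00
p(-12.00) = 10152.00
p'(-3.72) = -240.21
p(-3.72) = 303.52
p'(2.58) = -136.14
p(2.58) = -131.83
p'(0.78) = -20.07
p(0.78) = -8.74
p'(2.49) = -127.56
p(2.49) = -119.97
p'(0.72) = -18.21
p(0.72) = -7.60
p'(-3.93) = -268.29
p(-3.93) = 356.88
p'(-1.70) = -51.22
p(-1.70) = 33.90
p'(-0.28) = -6.29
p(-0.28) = 1.65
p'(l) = -18*l^2 - 4*l - 6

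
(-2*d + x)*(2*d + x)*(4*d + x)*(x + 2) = -16*d^3*x - 32*d^3 - 4*d^2*x^2 - 8*d^2*x + 4*d*x^3 + 8*d*x^2 + x^4 + 2*x^3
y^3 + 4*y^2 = y^2*(y + 4)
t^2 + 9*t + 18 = (t + 3)*(t + 6)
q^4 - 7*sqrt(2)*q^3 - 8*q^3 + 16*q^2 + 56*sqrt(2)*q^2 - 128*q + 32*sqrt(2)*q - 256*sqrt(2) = (q - 8)*(q - 4*sqrt(2))^2*(q + sqrt(2))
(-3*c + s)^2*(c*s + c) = 9*c^3*s + 9*c^3 - 6*c^2*s^2 - 6*c^2*s + c*s^3 + c*s^2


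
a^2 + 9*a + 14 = (a + 2)*(a + 7)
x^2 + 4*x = x*(x + 4)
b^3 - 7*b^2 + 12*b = b*(b - 4)*(b - 3)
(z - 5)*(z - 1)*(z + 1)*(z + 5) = z^4 - 26*z^2 + 25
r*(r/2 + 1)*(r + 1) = r^3/2 + 3*r^2/2 + r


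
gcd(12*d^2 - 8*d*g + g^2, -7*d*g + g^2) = 1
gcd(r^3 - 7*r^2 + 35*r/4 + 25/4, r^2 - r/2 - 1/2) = r + 1/2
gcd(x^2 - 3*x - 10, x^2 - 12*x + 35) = x - 5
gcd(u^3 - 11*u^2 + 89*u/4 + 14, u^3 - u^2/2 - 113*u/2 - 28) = u^2 - 15*u/2 - 4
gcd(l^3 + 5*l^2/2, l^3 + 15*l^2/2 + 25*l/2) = l^2 + 5*l/2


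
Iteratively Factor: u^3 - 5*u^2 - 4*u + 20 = (u - 5)*(u^2 - 4) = (u - 5)*(u + 2)*(u - 2)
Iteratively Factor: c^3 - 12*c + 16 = (c - 2)*(c^2 + 2*c - 8) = (c - 2)*(c + 4)*(c - 2)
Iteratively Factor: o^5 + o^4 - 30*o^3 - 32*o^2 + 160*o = (o - 5)*(o^4 + 6*o^3 - 32*o) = (o - 5)*(o - 2)*(o^3 + 8*o^2 + 16*o) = (o - 5)*(o - 2)*(o + 4)*(o^2 + 4*o) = o*(o - 5)*(o - 2)*(o + 4)*(o + 4)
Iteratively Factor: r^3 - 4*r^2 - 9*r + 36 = (r - 4)*(r^2 - 9) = (r - 4)*(r + 3)*(r - 3)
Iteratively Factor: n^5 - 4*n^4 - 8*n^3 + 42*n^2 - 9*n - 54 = (n + 1)*(n^4 - 5*n^3 - 3*n^2 + 45*n - 54) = (n - 3)*(n + 1)*(n^3 - 2*n^2 - 9*n + 18) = (n - 3)*(n + 1)*(n + 3)*(n^2 - 5*n + 6) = (n - 3)^2*(n + 1)*(n + 3)*(n - 2)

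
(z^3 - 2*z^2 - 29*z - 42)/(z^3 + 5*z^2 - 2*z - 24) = (z^2 - 5*z - 14)/(z^2 + 2*z - 8)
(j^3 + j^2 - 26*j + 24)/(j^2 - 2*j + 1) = (j^2 + 2*j - 24)/(j - 1)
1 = 1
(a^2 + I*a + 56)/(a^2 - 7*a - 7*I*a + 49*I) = (a + 8*I)/(a - 7)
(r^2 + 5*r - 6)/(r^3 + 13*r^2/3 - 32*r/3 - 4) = 3*(r - 1)/(3*r^2 - 5*r - 2)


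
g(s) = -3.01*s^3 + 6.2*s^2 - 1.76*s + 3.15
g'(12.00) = -1153.28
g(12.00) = -4326.45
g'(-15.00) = -2219.51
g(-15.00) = 11583.30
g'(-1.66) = -47.23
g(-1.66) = 36.92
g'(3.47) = -67.46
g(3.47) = -54.07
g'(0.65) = 2.48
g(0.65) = 3.80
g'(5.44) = -201.53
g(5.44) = -307.52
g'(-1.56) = -43.08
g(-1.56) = 32.41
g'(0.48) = 2.11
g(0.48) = 3.40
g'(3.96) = -94.26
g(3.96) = -93.51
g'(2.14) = -16.58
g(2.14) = -1.72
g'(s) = -9.03*s^2 + 12.4*s - 1.76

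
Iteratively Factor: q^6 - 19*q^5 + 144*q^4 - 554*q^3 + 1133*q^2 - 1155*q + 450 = (q - 2)*(q^5 - 17*q^4 + 110*q^3 - 334*q^2 + 465*q - 225) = (q - 5)*(q - 2)*(q^4 - 12*q^3 + 50*q^2 - 84*q + 45) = (q - 5)*(q - 2)*(q - 1)*(q^3 - 11*q^2 + 39*q - 45) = (q - 5)*(q - 3)*(q - 2)*(q - 1)*(q^2 - 8*q + 15) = (q - 5)^2*(q - 3)*(q - 2)*(q - 1)*(q - 3)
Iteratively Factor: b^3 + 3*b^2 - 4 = (b + 2)*(b^2 + b - 2) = (b + 2)^2*(b - 1)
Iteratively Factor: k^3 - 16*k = (k + 4)*(k^2 - 4*k) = (k - 4)*(k + 4)*(k)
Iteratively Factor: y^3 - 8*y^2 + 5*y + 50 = (y - 5)*(y^2 - 3*y - 10) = (y - 5)*(y + 2)*(y - 5)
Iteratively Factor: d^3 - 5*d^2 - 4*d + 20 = (d - 2)*(d^2 - 3*d - 10) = (d - 2)*(d + 2)*(d - 5)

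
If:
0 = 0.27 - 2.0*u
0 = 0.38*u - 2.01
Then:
No Solution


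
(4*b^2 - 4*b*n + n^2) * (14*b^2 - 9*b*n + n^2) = 56*b^4 - 92*b^3*n + 54*b^2*n^2 - 13*b*n^3 + n^4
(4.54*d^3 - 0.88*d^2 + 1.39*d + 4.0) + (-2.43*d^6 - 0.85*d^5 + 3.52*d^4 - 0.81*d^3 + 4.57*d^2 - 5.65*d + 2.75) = -2.43*d^6 - 0.85*d^5 + 3.52*d^4 + 3.73*d^3 + 3.69*d^2 - 4.26*d + 6.75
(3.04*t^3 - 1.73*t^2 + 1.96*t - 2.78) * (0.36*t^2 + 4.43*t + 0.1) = 1.0944*t^5 + 12.8444*t^4 - 6.6543*t^3 + 7.509*t^2 - 12.1194*t - 0.278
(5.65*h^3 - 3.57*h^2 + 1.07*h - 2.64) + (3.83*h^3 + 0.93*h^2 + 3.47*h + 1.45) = 9.48*h^3 - 2.64*h^2 + 4.54*h - 1.19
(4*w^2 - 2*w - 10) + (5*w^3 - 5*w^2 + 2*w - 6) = 5*w^3 - w^2 - 16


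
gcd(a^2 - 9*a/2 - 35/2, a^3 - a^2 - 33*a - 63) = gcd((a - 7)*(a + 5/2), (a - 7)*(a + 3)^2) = a - 7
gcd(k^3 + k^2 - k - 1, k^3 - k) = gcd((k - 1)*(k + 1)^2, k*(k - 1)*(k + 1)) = k^2 - 1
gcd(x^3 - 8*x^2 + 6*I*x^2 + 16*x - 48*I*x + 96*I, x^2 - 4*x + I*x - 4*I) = x - 4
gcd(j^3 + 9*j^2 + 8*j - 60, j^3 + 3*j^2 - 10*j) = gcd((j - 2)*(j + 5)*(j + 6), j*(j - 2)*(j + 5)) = j^2 + 3*j - 10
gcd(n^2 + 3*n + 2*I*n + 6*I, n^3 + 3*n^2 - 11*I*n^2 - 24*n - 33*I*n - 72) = n + 3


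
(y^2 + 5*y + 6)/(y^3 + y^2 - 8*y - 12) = (y + 3)/(y^2 - y - 6)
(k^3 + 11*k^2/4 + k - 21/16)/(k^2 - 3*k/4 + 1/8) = (8*k^2 + 26*k + 21)/(2*(4*k - 1))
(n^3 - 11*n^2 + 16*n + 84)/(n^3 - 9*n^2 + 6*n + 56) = (n - 6)/(n - 4)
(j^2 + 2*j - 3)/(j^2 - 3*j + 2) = (j + 3)/(j - 2)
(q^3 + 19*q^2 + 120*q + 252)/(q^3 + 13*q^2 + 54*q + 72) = (q^2 + 13*q + 42)/(q^2 + 7*q + 12)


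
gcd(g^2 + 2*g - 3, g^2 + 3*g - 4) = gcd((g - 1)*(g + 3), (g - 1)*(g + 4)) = g - 1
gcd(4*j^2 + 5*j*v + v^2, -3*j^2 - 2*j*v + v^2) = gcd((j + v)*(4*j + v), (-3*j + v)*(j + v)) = j + v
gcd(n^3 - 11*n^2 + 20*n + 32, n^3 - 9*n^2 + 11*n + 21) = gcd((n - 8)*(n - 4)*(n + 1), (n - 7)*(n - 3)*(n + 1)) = n + 1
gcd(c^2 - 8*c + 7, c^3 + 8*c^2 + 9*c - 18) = c - 1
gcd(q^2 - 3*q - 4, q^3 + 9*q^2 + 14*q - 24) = 1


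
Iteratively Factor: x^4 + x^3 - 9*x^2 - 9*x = (x - 3)*(x^3 + 4*x^2 + 3*x) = x*(x - 3)*(x^2 + 4*x + 3) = x*(x - 3)*(x + 3)*(x + 1)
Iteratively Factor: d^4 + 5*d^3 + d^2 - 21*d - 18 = (d + 3)*(d^3 + 2*d^2 - 5*d - 6) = (d + 1)*(d + 3)*(d^2 + d - 6) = (d + 1)*(d + 3)^2*(d - 2)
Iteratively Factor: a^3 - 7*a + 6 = (a - 1)*(a^2 + a - 6) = (a - 1)*(a + 3)*(a - 2)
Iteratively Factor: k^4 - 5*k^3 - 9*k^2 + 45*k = (k)*(k^3 - 5*k^2 - 9*k + 45) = k*(k - 3)*(k^2 - 2*k - 15) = k*(k - 5)*(k - 3)*(k + 3)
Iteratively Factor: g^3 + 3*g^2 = (g)*(g^2 + 3*g) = g*(g + 3)*(g)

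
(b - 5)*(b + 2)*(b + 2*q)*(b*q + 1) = b^4*q + 2*b^3*q^2 - 3*b^3*q + b^3 - 6*b^2*q^2 - 8*b^2*q - 3*b^2 - 20*b*q^2 - 6*b*q - 10*b - 20*q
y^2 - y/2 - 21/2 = (y - 7/2)*(y + 3)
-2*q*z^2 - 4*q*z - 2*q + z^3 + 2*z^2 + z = (-2*q + z)*(z + 1)^2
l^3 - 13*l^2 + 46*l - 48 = (l - 8)*(l - 3)*(l - 2)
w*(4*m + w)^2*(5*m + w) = 80*m^3*w + 56*m^2*w^2 + 13*m*w^3 + w^4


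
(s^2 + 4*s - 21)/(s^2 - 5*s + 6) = (s + 7)/(s - 2)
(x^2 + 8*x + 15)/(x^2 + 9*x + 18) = (x + 5)/(x + 6)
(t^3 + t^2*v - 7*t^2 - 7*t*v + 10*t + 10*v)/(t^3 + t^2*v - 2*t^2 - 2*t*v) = (t - 5)/t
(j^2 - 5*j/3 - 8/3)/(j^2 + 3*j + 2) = (j - 8/3)/(j + 2)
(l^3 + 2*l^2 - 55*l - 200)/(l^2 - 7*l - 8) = (l^2 + 10*l + 25)/(l + 1)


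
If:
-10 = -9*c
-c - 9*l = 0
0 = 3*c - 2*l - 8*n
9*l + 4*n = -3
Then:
No Solution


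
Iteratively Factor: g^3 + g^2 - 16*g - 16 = (g - 4)*(g^2 + 5*g + 4) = (g - 4)*(g + 1)*(g + 4)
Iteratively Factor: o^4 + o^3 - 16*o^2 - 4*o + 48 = (o - 2)*(o^3 + 3*o^2 - 10*o - 24) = (o - 2)*(o + 2)*(o^2 + o - 12) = (o - 3)*(o - 2)*(o + 2)*(o + 4)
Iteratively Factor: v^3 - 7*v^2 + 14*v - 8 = (v - 2)*(v^2 - 5*v + 4) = (v - 2)*(v - 1)*(v - 4)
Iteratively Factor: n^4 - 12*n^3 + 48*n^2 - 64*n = (n - 4)*(n^3 - 8*n^2 + 16*n) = n*(n - 4)*(n^2 - 8*n + 16) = n*(n - 4)^2*(n - 4)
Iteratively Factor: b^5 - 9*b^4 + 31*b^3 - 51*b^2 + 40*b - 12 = (b - 2)*(b^4 - 7*b^3 + 17*b^2 - 17*b + 6) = (b - 3)*(b - 2)*(b^3 - 4*b^2 + 5*b - 2) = (b - 3)*(b - 2)*(b - 1)*(b^2 - 3*b + 2) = (b - 3)*(b - 2)*(b - 1)^2*(b - 2)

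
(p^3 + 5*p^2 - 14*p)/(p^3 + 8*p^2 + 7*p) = (p - 2)/(p + 1)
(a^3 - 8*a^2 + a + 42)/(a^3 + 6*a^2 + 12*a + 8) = (a^2 - 10*a + 21)/(a^2 + 4*a + 4)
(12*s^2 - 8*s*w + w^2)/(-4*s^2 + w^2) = (-6*s + w)/(2*s + w)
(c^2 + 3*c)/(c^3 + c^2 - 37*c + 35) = c*(c + 3)/(c^3 + c^2 - 37*c + 35)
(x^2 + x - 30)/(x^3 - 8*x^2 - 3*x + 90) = (x + 6)/(x^2 - 3*x - 18)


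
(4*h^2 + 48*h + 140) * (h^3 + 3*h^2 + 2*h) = 4*h^5 + 60*h^4 + 292*h^3 + 516*h^2 + 280*h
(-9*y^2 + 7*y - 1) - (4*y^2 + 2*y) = -13*y^2 + 5*y - 1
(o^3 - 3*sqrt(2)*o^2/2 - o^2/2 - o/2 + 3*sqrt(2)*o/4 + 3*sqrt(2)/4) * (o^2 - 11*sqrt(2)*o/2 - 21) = o^5 - 7*sqrt(2)*o^4 - o^4/2 - 5*o^3 + 7*sqrt(2)*o^3/2 + 9*o^2/4 + 35*sqrt(2)*o^2 - 63*sqrt(2)*o/4 + 9*o/4 - 63*sqrt(2)/4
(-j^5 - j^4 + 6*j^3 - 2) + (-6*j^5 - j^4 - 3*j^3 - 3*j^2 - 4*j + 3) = -7*j^5 - 2*j^4 + 3*j^3 - 3*j^2 - 4*j + 1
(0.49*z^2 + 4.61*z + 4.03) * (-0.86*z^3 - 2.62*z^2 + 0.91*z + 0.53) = -0.4214*z^5 - 5.2484*z^4 - 15.0981*z^3 - 6.1038*z^2 + 6.1106*z + 2.1359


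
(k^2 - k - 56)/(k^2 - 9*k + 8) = (k + 7)/(k - 1)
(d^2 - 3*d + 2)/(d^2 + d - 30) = (d^2 - 3*d + 2)/(d^2 + d - 30)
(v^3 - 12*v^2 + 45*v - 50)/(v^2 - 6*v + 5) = (v^2 - 7*v + 10)/(v - 1)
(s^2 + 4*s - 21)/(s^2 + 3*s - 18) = (s + 7)/(s + 6)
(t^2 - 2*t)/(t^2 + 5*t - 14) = t/(t + 7)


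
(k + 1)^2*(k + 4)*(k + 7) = k^4 + 13*k^3 + 51*k^2 + 67*k + 28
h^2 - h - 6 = (h - 3)*(h + 2)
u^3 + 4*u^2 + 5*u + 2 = (u + 1)^2*(u + 2)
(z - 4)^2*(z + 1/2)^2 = z^4 - 7*z^3 + 33*z^2/4 + 14*z + 4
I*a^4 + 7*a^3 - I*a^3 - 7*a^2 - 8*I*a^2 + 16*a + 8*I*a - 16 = (a - 4*I)^2*(a + I)*(I*a - I)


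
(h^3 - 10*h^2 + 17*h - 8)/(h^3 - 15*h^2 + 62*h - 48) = (h - 1)/(h - 6)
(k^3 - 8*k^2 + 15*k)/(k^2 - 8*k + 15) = k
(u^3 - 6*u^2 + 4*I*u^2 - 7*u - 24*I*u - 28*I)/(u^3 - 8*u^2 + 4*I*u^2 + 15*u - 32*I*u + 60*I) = (u^2 - 6*u - 7)/(u^2 - 8*u + 15)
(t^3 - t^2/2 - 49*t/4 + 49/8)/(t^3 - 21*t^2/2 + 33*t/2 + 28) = (t^2 + 3*t - 7/4)/(t^2 - 7*t - 8)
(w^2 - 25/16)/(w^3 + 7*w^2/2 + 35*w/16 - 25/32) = 2*(4*w - 5)/(8*w^2 + 18*w - 5)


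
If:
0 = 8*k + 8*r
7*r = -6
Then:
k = 6/7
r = -6/7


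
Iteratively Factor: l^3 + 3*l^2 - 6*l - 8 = (l + 4)*(l^2 - l - 2) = (l + 1)*(l + 4)*(l - 2)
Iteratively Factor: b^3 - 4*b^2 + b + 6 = (b + 1)*(b^2 - 5*b + 6) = (b - 2)*(b + 1)*(b - 3)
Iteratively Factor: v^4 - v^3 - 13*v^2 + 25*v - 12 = (v - 3)*(v^3 + 2*v^2 - 7*v + 4) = (v - 3)*(v + 4)*(v^2 - 2*v + 1) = (v - 3)*(v - 1)*(v + 4)*(v - 1)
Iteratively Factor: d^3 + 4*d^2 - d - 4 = (d - 1)*(d^2 + 5*d + 4) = (d - 1)*(d + 1)*(d + 4)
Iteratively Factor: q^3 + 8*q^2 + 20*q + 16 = (q + 2)*(q^2 + 6*q + 8) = (q + 2)*(q + 4)*(q + 2)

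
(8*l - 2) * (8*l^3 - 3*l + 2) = 64*l^4 - 16*l^3 - 24*l^2 + 22*l - 4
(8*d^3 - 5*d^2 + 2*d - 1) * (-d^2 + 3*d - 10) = -8*d^5 + 29*d^4 - 97*d^3 + 57*d^2 - 23*d + 10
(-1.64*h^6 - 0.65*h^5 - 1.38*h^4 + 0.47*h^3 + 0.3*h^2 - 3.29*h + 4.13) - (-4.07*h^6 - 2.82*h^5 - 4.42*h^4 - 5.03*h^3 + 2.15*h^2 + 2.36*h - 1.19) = 2.43*h^6 + 2.17*h^5 + 3.04*h^4 + 5.5*h^3 - 1.85*h^2 - 5.65*h + 5.32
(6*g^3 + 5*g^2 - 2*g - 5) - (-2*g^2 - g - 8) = 6*g^3 + 7*g^2 - g + 3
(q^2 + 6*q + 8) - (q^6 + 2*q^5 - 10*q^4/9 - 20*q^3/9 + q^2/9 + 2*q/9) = -q^6 - 2*q^5 + 10*q^4/9 + 20*q^3/9 + 8*q^2/9 + 52*q/9 + 8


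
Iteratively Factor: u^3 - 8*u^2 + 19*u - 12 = (u - 1)*(u^2 - 7*u + 12) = (u - 4)*(u - 1)*(u - 3)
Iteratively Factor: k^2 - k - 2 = (k + 1)*(k - 2)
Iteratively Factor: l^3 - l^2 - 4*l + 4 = (l - 2)*(l^2 + l - 2) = (l - 2)*(l - 1)*(l + 2)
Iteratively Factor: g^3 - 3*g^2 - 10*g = (g)*(g^2 - 3*g - 10) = g*(g - 5)*(g + 2)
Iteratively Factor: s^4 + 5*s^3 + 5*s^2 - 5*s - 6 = (s - 1)*(s^3 + 6*s^2 + 11*s + 6) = (s - 1)*(s + 3)*(s^2 + 3*s + 2) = (s - 1)*(s + 1)*(s + 3)*(s + 2)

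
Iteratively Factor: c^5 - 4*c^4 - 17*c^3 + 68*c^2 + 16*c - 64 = (c - 4)*(c^4 - 17*c^2 + 16) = (c - 4)^2*(c^3 + 4*c^2 - c - 4) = (c - 4)^2*(c + 1)*(c^2 + 3*c - 4) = (c - 4)^2*(c + 1)*(c + 4)*(c - 1)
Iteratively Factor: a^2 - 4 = (a - 2)*(a + 2)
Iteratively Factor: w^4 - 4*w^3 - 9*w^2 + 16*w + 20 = (w + 1)*(w^3 - 5*w^2 - 4*w + 20) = (w - 5)*(w + 1)*(w^2 - 4) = (w - 5)*(w - 2)*(w + 1)*(w + 2)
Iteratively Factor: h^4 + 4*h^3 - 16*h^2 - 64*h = (h + 4)*(h^3 - 16*h) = (h + 4)^2*(h^2 - 4*h) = h*(h + 4)^2*(h - 4)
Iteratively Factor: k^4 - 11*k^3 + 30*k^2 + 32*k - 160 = (k - 5)*(k^3 - 6*k^2 + 32) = (k - 5)*(k + 2)*(k^2 - 8*k + 16) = (k - 5)*(k - 4)*(k + 2)*(k - 4)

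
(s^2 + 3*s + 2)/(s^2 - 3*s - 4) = (s + 2)/(s - 4)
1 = 1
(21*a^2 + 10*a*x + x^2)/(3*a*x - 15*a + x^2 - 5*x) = (7*a + x)/(x - 5)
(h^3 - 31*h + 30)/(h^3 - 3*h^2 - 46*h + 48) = (h - 5)/(h - 8)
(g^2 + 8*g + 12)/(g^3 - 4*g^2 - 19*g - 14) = (g + 6)/(g^2 - 6*g - 7)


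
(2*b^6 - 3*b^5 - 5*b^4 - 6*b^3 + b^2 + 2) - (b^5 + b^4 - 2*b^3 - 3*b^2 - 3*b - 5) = 2*b^6 - 4*b^5 - 6*b^4 - 4*b^3 + 4*b^2 + 3*b + 7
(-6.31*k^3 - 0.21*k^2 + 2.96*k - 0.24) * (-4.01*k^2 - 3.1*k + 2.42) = 25.3031*k^5 + 20.4031*k^4 - 26.4888*k^3 - 8.7218*k^2 + 7.9072*k - 0.5808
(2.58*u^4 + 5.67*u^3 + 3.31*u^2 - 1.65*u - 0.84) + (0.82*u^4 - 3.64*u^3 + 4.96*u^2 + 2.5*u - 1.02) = 3.4*u^4 + 2.03*u^3 + 8.27*u^2 + 0.85*u - 1.86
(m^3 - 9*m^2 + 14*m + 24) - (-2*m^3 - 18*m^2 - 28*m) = 3*m^3 + 9*m^2 + 42*m + 24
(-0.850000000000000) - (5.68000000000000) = -6.53000000000000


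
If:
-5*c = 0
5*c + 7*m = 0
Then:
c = 0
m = 0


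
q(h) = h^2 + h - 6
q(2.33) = 1.76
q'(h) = 2*h + 1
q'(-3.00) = -5.00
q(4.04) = 14.36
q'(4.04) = 9.08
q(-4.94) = 13.46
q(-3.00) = 0.00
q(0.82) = -4.51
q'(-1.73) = -2.46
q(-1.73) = -4.74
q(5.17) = 25.90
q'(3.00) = 7.00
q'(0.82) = 2.64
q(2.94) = 5.58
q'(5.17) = 11.34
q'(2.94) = 6.88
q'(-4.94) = -8.88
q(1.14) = -3.56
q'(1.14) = 3.28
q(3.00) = 6.00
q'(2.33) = 5.66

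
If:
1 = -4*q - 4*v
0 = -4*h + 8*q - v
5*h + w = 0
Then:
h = -w/5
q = -4*w/45 - 1/36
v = 4*w/45 - 2/9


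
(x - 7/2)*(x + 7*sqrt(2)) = x^2 - 7*x/2 + 7*sqrt(2)*x - 49*sqrt(2)/2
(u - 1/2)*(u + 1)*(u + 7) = u^3 + 15*u^2/2 + 3*u - 7/2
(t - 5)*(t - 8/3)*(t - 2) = t^3 - 29*t^2/3 + 86*t/3 - 80/3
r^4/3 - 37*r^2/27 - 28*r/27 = r*(r/3 + 1/3)*(r - 7/3)*(r + 4/3)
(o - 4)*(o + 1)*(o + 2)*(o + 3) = o^4 + 2*o^3 - 13*o^2 - 38*o - 24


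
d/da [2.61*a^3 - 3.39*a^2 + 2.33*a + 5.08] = 7.83*a^2 - 6.78*a + 2.33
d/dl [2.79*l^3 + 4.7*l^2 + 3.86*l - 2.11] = 8.37*l^2 + 9.4*l + 3.86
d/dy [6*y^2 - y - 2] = 12*y - 1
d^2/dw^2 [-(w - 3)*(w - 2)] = -2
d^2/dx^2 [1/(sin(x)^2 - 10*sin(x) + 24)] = 2*(-2*sin(x)^4 + 15*sin(x)^3 + sin(x)^2 - 150*sin(x) + 76)/(sin(x)^2 - 10*sin(x) + 24)^3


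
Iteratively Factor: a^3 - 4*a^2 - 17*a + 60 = (a + 4)*(a^2 - 8*a + 15) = (a - 5)*(a + 4)*(a - 3)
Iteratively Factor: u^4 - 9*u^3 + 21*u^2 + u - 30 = (u - 3)*(u^3 - 6*u^2 + 3*u + 10) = (u - 5)*(u - 3)*(u^2 - u - 2) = (u - 5)*(u - 3)*(u - 2)*(u + 1)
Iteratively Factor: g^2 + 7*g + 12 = (g + 4)*(g + 3)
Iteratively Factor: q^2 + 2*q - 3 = (q + 3)*(q - 1)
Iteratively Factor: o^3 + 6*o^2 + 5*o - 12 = (o + 4)*(o^2 + 2*o - 3) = (o - 1)*(o + 4)*(o + 3)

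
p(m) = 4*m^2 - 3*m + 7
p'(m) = 8*m - 3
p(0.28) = 6.47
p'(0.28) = -0.76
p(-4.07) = 85.47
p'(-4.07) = -35.56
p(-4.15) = 88.34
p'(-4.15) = -36.20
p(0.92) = 7.63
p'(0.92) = 4.36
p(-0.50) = 9.50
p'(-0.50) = -7.00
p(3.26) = 39.73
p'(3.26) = 23.08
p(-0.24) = 7.95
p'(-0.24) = -4.92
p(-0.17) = 7.63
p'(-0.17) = -4.36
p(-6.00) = 169.00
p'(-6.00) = -51.00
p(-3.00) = 52.00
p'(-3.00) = -27.00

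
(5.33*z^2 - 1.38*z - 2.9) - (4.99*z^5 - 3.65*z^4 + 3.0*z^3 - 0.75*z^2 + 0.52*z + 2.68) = -4.99*z^5 + 3.65*z^4 - 3.0*z^3 + 6.08*z^2 - 1.9*z - 5.58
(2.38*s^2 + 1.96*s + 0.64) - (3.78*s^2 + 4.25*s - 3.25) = -1.4*s^2 - 2.29*s + 3.89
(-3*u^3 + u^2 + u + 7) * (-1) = 3*u^3 - u^2 - u - 7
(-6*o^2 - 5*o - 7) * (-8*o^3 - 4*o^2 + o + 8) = 48*o^5 + 64*o^4 + 70*o^3 - 25*o^2 - 47*o - 56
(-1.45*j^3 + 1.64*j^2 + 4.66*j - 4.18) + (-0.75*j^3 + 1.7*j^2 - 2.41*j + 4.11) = -2.2*j^3 + 3.34*j^2 + 2.25*j - 0.0699999999999994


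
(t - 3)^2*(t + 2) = t^3 - 4*t^2 - 3*t + 18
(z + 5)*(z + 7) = z^2 + 12*z + 35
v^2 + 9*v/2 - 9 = (v - 3/2)*(v + 6)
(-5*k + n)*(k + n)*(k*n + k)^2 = -5*k^4*n^2 - 10*k^4*n - 5*k^4 - 4*k^3*n^3 - 8*k^3*n^2 - 4*k^3*n + k^2*n^4 + 2*k^2*n^3 + k^2*n^2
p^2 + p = p*(p + 1)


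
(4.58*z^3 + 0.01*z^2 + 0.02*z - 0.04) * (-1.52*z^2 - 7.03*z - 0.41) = -6.9616*z^5 - 32.2126*z^4 - 1.9785*z^3 - 0.0839*z^2 + 0.273*z + 0.0164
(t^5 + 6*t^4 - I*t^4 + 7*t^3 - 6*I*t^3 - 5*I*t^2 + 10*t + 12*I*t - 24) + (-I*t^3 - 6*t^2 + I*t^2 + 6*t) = t^5 + 6*t^4 - I*t^4 + 7*t^3 - 7*I*t^3 - 6*t^2 - 4*I*t^2 + 16*t + 12*I*t - 24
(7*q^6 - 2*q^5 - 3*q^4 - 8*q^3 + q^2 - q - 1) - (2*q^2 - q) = 7*q^6 - 2*q^5 - 3*q^4 - 8*q^3 - q^2 - 1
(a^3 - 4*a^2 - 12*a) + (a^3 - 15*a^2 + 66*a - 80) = 2*a^3 - 19*a^2 + 54*a - 80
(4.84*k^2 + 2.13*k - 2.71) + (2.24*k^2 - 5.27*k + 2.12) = 7.08*k^2 - 3.14*k - 0.59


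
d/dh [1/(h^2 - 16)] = -2*h/(h^2 - 16)^2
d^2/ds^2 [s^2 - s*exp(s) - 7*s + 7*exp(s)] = -s*exp(s) + 5*exp(s) + 2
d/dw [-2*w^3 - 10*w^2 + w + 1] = -6*w^2 - 20*w + 1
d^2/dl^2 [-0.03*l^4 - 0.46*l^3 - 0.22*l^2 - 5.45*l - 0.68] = -0.36*l^2 - 2.76*l - 0.44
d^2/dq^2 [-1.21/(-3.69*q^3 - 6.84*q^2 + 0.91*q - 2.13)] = (-(26.7894*q + 16.5528)*(3.69*q^3 + 6.84*q^2 - 0.91*q + 2.13) + 1.21*(11.07*q^2 + 13.68*q - 0.91)*(22.14*q^2 + 27.36*q - 1.82))/(3.69*q^3 + 6.84*q^2 - 0.91*q + 2.13)^3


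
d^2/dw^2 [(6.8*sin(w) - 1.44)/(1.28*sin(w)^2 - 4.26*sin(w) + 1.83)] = (-11.14112*sin(w)^5 - 27.641856*sin(w)^4 + 94.2960640000001*sin(w)^3 - 54.5268959999999*sin(w)^2 - 60.0042960000001*sin(w) + 60.503904)/(2.097152*sin(w)^6 - 20.938752*sin(w)^5 + 78.6816*sin(w)^4 - 137.18052*sin(w)^3 + 112.4901*sin(w)^2 - 42.798942*sin(w) + 6.128487)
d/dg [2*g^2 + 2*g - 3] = 4*g + 2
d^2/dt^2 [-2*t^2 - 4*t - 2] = -4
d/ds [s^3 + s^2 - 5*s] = 3*s^2 + 2*s - 5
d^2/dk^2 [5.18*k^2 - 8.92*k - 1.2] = 10.3600000000000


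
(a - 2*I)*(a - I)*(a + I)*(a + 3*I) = a^4 + I*a^3 + 7*a^2 + I*a + 6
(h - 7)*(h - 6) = h^2 - 13*h + 42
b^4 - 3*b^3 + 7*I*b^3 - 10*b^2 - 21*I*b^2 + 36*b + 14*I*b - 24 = (b - 2)*(b - 1)*(b + 3*I)*(b + 4*I)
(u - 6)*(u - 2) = u^2 - 8*u + 12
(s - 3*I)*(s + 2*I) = s^2 - I*s + 6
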